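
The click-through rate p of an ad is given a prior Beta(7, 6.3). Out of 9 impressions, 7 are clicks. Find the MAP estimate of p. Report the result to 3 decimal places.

p̂_MAP = 0.640

Prior: Beta(7, 6.3).
Data: 7 successes in 9 trials. The binomial likelihood contributes p^7(1−p)^2, so the posterior is Beta(7+7, 6.3+2) = Beta(14, 8.3).
For Beta(a, b) with a, b > 1 the mode is (a−1)/(a+b−2) = 13/20.3 ≈ 0.640.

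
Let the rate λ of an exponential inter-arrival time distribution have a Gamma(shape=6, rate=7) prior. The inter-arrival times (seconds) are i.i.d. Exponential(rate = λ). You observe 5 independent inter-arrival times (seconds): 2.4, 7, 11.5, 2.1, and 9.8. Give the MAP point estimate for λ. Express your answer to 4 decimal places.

The Exponential(rate=λ) likelihood is ∝ λ^n e^(−λΣtᵢ). Here n = 5 and Σtᵢ = 2.4 + 7 + 11.5 + 2.1 + 9.8 = 32.8.
Posterior ∝ λ^5e^(−7λ) · λ^5e^(−32.8λ) = λ^10e^(−39.8λ), i.e. Gamma(11, 39.8).
Mode = (a−1)/b = 10/39.8 ≈ 0.2513.

λ̂_MAP = 0.2513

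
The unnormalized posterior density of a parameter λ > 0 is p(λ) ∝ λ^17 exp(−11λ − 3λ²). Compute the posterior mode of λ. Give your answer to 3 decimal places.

λ̂_MAP = 1.000

ℓ'(λ) = 17/λ − 11 − 6λ. Setting this to zero and multiplying by λ: 6λ² + 11λ − 17 = 0.
λ = (−11 + √(11² + 4·6·17)) / (2·6) = (−11 + √529) / 12 = (−11 + 23)/12 = 1.
ℓ''(λ) = −17/λ² − 6 < 0, confirming a maximum.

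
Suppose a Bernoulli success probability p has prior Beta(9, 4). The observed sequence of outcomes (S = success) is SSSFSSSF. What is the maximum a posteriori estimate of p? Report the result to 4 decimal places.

Prior: Beta(9, 4).
Data: 6 successes in 8 trials (from the sequence). The binomial likelihood contributes p^6(1−p)^2, so the posterior is Beta(9+6, 4+2) = Beta(15, 6).
For Beta(a, b) with a, b > 1 the mode is (a−1)/(a+b−2) = 14/19 ≈ 0.7368.

p̂_MAP = 0.7368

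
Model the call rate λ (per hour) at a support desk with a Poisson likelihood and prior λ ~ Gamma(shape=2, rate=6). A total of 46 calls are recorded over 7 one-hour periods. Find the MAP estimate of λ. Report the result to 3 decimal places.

λ̂_MAP = 3.615

Σxᵢ = 46, n = 7.
Posterior ∝ λe^(−6λ) · λ^46e^(−7λ) = λ^47e^(−13λ), i.e. Gamma(shape=48, rate=13).
The mode of a Gamma(a, b) with a ≥ 1 (shape–rate) is (a−1)/b = 47/13 ≈ 3.615.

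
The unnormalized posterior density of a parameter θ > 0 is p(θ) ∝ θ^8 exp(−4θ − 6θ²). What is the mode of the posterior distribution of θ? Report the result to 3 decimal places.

θ̂_MAP = 0.667

ℓ'(θ) = 8/θ − 4 − 12θ. Setting this to zero and multiplying by θ: 12θ² + 4θ − 8 = 0.
θ = (−4 + √(4² + 4·12·8)) / (2·12) = (−4 + √400) / 24 = (−4 + 20)/24 = 2/3.
ℓ''(θ) = −8/θ² − 12 < 0, confirming a maximum.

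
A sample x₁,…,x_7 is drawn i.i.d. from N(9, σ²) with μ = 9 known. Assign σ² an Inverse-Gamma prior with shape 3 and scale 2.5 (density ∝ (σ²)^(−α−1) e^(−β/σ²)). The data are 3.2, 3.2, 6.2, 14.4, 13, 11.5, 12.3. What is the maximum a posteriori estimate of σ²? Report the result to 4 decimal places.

Sum of squared deviations about the known mean: SS = (3.2−9)² + (3.2−9)² + (6.2−9)² + (14.4−9)² + (13−9)² + (11.5−9)² + (12.3−9)² = 137.42.
The Normal likelihood contributes (σ²)^(−n/2) exp(−SS/(2σ²)), so the posterior is Inverse-Gamma(α + n/2, β + SS/2) = Inverse-Gamma(6.5, 71.21).
The mode of Inverse-Gamma(a, b) is b/(a+1) = 71.21/7.5 ≈ 9.4947.

σ̂²_MAP = 9.4947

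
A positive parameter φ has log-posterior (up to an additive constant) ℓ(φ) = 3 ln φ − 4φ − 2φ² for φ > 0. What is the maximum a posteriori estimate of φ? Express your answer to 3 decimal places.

ℓ'(φ) = 3/φ − 4 − 4φ. Setting this to zero and multiplying by φ: 4φ² + 4φ − 3 = 0.
φ = (−4 + √(4² + 4·4·3)) / (2·4) = (−4 + √64) / 8 = (−4 + 8)/8 = 1/2.
ℓ''(φ) = −3/φ² − 4 < 0, confirming a maximum.

φ̂_MAP = 0.500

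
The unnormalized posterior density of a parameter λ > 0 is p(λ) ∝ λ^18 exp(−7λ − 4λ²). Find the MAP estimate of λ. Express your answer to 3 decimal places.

ℓ'(λ) = 18/λ − 7 − 8λ. Setting this to zero and multiplying by λ: 8λ² + 7λ − 18 = 0.
λ = (−7 + √(7² + 4·8·18)) / (2·8) = (−7 + √625) / 16 = (−7 + 25)/16 = 9/8.
ℓ''(λ) = −18/λ² − 8 < 0, confirming a maximum.

λ̂_MAP = 1.125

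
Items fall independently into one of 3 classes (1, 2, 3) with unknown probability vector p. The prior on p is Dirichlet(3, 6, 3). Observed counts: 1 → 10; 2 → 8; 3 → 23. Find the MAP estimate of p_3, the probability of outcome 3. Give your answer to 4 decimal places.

The posterior is Dirichlet(αᵢ + nᵢ) = Dirichlet(13, 14, 26).
For a Dirichlet(a₁,…,a_K) with all aᵢ > 1, the mode has j-th component (aⱼ − 1)/(Σaᵢ − K).
Here Σaᵢ = 53 and K = 3, so p_3 = (26 − 1)/(53 − 3) = 25/50 ≈ 0.5000.

MAP estimate: 0.5000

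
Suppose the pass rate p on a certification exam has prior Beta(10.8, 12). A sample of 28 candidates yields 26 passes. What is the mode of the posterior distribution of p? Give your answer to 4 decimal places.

Prior: Beta(10.8, 12).
Data: 26 successes in 28 trials. The binomial likelihood contributes p^26(1−p)^2, so the posterior is Beta(10.8+26, 12+2) = Beta(36.8, 14).
For Beta(a, b) with a, b > 1 the mode is (a−1)/(a+b−2) = 35.8/48.8 ≈ 0.7336.

p̂_MAP = 0.7336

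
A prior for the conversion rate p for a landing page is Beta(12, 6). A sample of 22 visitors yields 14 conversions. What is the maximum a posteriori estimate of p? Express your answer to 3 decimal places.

p̂_MAP = 0.658

Prior: Beta(12, 6).
Data: 14 successes in 22 trials. The binomial likelihood contributes p^14(1−p)^8, so the posterior is Beta(12+14, 6+8) = Beta(26, 14).
For Beta(a, b) with a, b > 1 the mode is (a−1)/(a+b−2) = 25/38 ≈ 0.658.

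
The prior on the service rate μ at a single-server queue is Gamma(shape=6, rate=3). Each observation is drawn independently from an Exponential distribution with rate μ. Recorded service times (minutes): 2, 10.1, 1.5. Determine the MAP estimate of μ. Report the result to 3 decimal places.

The Exponential(rate=μ) likelihood is ∝ μ^n e^(−μΣtᵢ). Here n = 3 and Σtᵢ = 2 + 10.1 + 1.5 = 13.6.
Posterior ∝ μ^5e^(−3μ) · μ^3e^(−13.6μ) = μ^8e^(−16.6μ), i.e. Gamma(9, 16.6).
Mode = (a−1)/b = 8/16.6 ≈ 0.482.

μ̂_MAP = 0.482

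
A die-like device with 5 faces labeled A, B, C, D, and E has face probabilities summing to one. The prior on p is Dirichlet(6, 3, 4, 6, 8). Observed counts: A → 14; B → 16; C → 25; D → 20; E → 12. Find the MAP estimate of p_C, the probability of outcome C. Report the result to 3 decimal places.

MAP estimate of p_C = 0.257

The posterior is Dirichlet(αᵢ + nᵢ) = Dirichlet(20, 19, 29, 26, 20).
For a Dirichlet(a₁,…,a_K) with all aᵢ > 1, the mode has j-th component (aⱼ − 1)/(Σaᵢ − K).
Here Σaᵢ = 114 and K = 5, so p_C = (29 − 1)/(114 − 5) = 28/109 ≈ 0.257.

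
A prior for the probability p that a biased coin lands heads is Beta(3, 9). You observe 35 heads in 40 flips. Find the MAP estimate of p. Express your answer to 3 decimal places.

p̂_MAP = 0.740

Prior: Beta(3, 9).
Data: 35 successes in 40 trials. The binomial likelihood contributes p^35(1−p)^5, so the posterior is Beta(3+35, 9+5) = Beta(38, 14).
For Beta(a, b) with a, b > 1 the mode is (a−1)/(a+b−2) = 37/50 ≈ 0.740.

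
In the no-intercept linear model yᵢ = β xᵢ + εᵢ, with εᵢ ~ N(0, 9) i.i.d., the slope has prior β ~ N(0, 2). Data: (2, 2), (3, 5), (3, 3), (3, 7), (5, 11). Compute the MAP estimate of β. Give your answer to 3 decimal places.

log p(β | y) = −Σ(yᵢ − βxᵢ)²/(2·9) − β²/(2·2) + const.
Setting the derivative to zero: Σxᵢ(yᵢ − βxᵢ)/9 − β/2 = 0, so β = Σxᵢyᵢ / (Σxᵢ² + σ²/τ²).
Σxᵢyᵢ = 2·2 + 3·5 + 3·3 + 3·7 + 5·11 = 104; Σxᵢ² = 56; σ²/τ² = 4.5.
β̂_MAP = 104 / (56 + 4.5) = 104/60.5 ≈ 1.719.

β̂_MAP = 1.719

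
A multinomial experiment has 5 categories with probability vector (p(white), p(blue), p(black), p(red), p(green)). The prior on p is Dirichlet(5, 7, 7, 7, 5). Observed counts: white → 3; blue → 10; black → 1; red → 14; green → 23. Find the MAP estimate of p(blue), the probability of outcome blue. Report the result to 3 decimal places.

MAP estimate of p(blue) = 0.208

The posterior is Dirichlet(αᵢ + nᵢ) = Dirichlet(8, 17, 8, 21, 28).
For a Dirichlet(a₁,…,a_K) with all aᵢ > 1, the mode has j-th component (aⱼ − 1)/(Σaᵢ − K).
Here Σaᵢ = 82 and K = 5, so p(blue) = (17 − 1)/(82 − 5) = 16/77 ≈ 0.208.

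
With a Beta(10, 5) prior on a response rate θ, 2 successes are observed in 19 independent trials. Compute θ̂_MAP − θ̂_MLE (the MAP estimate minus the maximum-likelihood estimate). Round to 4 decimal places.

MAP − MLE = 0.2385

Posterior is Beta(12, 22); MAP = (12−1)/(34−2) = 11/32 ≈ 0.34375.
MLE ignores the prior: θ̂_MLE = k/n = 2/19 ≈ 0.10526.
Difference = 11/32 − 2/19 = 145/608 ≈ 0.2385.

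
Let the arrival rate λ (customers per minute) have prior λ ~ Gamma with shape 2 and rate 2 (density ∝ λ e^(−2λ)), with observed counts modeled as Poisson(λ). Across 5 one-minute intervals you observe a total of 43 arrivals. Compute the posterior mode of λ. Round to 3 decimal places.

λ̂_MAP = 6.286

Σxᵢ = 43, n = 5.
Posterior ∝ λe^(−2λ) · λ^43e^(−5λ) = λ^44e^(−7λ), i.e. Gamma(shape=45, rate=7).
The mode of a Gamma(a, b) with a ≥ 1 (shape–rate) is (a−1)/b = 44/7 ≈ 6.286.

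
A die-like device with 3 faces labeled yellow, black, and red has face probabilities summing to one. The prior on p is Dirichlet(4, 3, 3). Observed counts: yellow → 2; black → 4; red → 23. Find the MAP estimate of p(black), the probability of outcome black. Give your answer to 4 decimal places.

The posterior is Dirichlet(αᵢ + nᵢ) = Dirichlet(6, 7, 26).
For a Dirichlet(a₁,…,a_K) with all aᵢ > 1, the mode has j-th component (aⱼ − 1)/(Σaᵢ − K).
Here Σaᵢ = 39 and K = 3, so p(black) = (7 − 1)/(39 − 3) = 6/36 ≈ 0.1667.

MAP estimate of p(black) = 0.1667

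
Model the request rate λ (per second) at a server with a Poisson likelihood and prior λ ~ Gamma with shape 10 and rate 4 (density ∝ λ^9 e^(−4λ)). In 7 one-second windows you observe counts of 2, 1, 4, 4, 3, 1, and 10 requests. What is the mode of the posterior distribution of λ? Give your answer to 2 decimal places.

Σxᵢ = 2+1+4+4+3+1+10 = 25, with n = 7.
Posterior ∝ λ^9e^(−4λ) · λ^25e^(−7λ) = λ^34e^(−11λ), i.e. Gamma(shape=35, rate=11).
The mode of a Gamma(a, b) with a ≥ 1 (shape–rate) is (a−1)/b = 34/11 ≈ 3.09.

λ̂_MAP = 3.09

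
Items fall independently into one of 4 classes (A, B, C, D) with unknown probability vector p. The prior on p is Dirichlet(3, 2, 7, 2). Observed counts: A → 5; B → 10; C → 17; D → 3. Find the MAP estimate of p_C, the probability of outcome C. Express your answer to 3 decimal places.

MAP estimate of p_C = 0.511

The posterior is Dirichlet(αᵢ + nᵢ) = Dirichlet(8, 12, 24, 5).
For a Dirichlet(a₁,…,a_K) with all aᵢ > 1, the mode has j-th component (aⱼ − 1)/(Σaᵢ − K).
Here Σaᵢ = 49 and K = 4, so p_C = (24 − 1)/(49 − 4) = 23/45 ≈ 0.511.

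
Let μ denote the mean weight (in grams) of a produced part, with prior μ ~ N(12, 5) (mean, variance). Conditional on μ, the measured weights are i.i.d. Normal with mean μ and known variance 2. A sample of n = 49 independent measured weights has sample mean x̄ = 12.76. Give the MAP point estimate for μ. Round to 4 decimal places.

n = 49, x̄ = 12.76.
For a Normal prior and Normal likelihood with known variance, the posterior is Normal; its mode equals its mean, the precision-weighted average.
Prior precision 1/σ₀² = 1/5 = 0.2; data precision n/σ² = 49/2 = 24.5.
μ̂ = (0.2·12 + 24.5·12.76) / (0.2 + 24.5) = 315.02/24.7 = 829/65 ≈ 12.7538.

μ̂_MAP = 12.7538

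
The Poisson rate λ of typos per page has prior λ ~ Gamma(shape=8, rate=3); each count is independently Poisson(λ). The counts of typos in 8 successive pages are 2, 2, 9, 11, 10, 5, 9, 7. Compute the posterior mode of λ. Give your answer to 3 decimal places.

Σxᵢ = 2+2+9+11+10+5+9+7 = 55, with n = 8.
Posterior ∝ λ^7e^(−3λ) · λ^55e^(−8λ) = λ^62e^(−11λ), i.e. Gamma(shape=63, rate=11).
The mode of a Gamma(a, b) with a ≥ 1 (shape–rate) is (a−1)/b = 62/11 ≈ 5.636.

λ̂_MAP = 5.636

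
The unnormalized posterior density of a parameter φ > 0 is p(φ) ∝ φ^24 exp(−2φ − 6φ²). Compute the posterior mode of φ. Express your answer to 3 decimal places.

φ̂_MAP = 1.333

ℓ'(φ) = 24/φ − 2 − 12φ. Setting this to zero and multiplying by φ: 12φ² + 2φ − 24 = 0.
φ = (−2 + √(2² + 4·12·24)) / (2·12) = (−2 + √1156) / 24 = (−2 + 34)/24 = 4/3.
ℓ''(φ) = −24/φ² − 12 < 0, confirming a maximum.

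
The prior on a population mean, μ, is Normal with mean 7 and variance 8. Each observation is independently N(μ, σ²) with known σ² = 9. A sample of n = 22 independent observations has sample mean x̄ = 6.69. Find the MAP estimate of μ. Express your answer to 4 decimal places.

μ̂_MAP = 6.7051

n = 22, x̄ = 6.69.
For a Normal prior and Normal likelihood with known variance, the posterior is Normal; its mode equals its mean, the precision-weighted average.
Prior precision 1/σ₀² = 1/8 = 0.125; data precision n/σ² = 22/9.
μ̂ = (0.125·7 + (22/9)·6.69) / (0.125 + 22/9) = (10337/600)/(185/72) = 31011/4625 ≈ 6.7051.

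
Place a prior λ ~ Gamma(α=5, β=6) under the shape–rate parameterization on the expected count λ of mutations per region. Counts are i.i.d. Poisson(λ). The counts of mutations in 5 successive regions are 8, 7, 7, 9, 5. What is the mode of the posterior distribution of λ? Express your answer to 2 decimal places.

Σxᵢ = 8+7+7+9+5 = 36, with n = 5.
Posterior ∝ λ^4e^(−6λ) · λ^36e^(−5λ) = λ^40e^(−11λ), i.e. Gamma(shape=41, rate=11).
The mode of a Gamma(a, b) with a ≥ 1 (shape–rate) is (a−1)/b = 40/11 ≈ 3.64.

λ̂_MAP = 3.64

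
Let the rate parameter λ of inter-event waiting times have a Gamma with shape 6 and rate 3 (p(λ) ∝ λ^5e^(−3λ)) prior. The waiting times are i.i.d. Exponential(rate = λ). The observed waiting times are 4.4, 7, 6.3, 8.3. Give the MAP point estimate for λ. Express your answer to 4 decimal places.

λ̂_MAP = 0.3103

The Exponential(rate=λ) likelihood is ∝ λ^n e^(−λΣtᵢ). Here n = 4 and Σtᵢ = 4.4 + 7 + 6.3 + 8.3 = 26.
Posterior ∝ λ^5e^(−3λ) · λ^4e^(−26λ) = λ^9e^(−29λ), i.e. Gamma(10, 29).
Mode = (a−1)/b = 9/29 ≈ 0.3103.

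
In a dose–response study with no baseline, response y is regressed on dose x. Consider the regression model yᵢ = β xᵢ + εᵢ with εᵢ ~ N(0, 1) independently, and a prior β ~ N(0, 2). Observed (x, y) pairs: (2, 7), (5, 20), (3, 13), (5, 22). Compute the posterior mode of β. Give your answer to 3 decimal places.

β̂_MAP = 4.142

log p(β | y) = −Σ(yᵢ − βxᵢ)²/(2·1) − β²/(2·2) + const.
Setting the derivative to zero: Σxᵢ(yᵢ − βxᵢ)/1 − β/2 = 0, so β = Σxᵢyᵢ / (Σxᵢ² + σ²/τ²).
Σxᵢyᵢ = 2·7 + 5·20 + 3·13 + 5·22 = 263; Σxᵢ² = 63; σ²/τ² = 0.5.
β̂_MAP = 263 / (63 + 0.5) = 263/63.5 ≈ 4.142.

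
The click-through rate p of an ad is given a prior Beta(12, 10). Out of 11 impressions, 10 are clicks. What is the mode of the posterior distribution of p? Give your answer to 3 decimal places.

Prior: Beta(12, 10).
Data: 10 successes in 11 trials. The binomial likelihood contributes p^10(1−p)^1, so the posterior is Beta(12+10, 10+1) = Beta(22, 11).
For Beta(a, b) with a, b > 1 the mode is (a−1)/(a+b−2) = 21/31 ≈ 0.677.

p̂_MAP = 0.677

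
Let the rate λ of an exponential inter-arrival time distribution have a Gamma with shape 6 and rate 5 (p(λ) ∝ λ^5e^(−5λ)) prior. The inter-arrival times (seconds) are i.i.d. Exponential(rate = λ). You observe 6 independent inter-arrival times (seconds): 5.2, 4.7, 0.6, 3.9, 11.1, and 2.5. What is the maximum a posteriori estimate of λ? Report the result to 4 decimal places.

The Exponential(rate=λ) likelihood is ∝ λ^n e^(−λΣtᵢ). Here n = 6 and Σtᵢ = 5.2 + 4.7 + 0.6 + 3.9 + 11.1 + 2.5 = 28.
Posterior ∝ λ^5e^(−5λ) · λ^6e^(−28λ) = λ^11e^(−33λ), i.e. Gamma(12, 33).
Mode = (a−1)/b = 11/33 ≈ 0.3333.

λ̂_MAP = 0.3333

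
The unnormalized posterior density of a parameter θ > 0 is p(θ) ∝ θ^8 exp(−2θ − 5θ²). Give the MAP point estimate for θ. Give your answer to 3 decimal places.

θ̂_MAP = 0.800

ℓ'(θ) = 8/θ − 2 − 10θ. Setting this to zero and multiplying by θ: 10θ² + 2θ − 8 = 0.
θ = (−2 + √(2² + 4·10·8)) / (2·10) = (−2 + √324) / 20 = (−2 + 18)/20 = 4/5.
ℓ''(θ) = −8/θ² − 10 < 0, confirming a maximum.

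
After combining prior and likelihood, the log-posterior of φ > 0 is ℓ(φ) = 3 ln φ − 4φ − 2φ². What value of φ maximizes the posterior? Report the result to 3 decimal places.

ℓ'(φ) = 3/φ − 4 − 4φ. Setting this to zero and multiplying by φ: 4φ² + 4φ − 3 = 0.
φ = (−4 + √(4² + 4·4·3)) / (2·4) = (−4 + √64) / 8 = (−4 + 8)/8 = 1/2.
ℓ''(φ) = −3/φ² − 4 < 0, confirming a maximum.

φ̂_MAP = 0.500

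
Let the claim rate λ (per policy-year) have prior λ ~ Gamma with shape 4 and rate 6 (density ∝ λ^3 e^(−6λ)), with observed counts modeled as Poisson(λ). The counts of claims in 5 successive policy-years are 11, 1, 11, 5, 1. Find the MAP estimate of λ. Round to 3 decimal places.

λ̂_MAP = 2.909

Σxᵢ = 11+1+11+5+1 = 29, with n = 5.
Posterior ∝ λ^3e^(−6λ) · λ^29e^(−5λ) = λ^32e^(−11λ), i.e. Gamma(shape=33, rate=11).
The mode of a Gamma(a, b) with a ≥ 1 (shape–rate) is (a−1)/b = 32/11 ≈ 2.909.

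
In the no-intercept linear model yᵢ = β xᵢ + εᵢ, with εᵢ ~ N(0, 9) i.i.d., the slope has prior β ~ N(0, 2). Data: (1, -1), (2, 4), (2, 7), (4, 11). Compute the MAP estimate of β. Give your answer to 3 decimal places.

β̂_MAP = 2.203

log p(β | y) = −Σ(yᵢ − βxᵢ)²/(2·9) − β²/(2·2) + const.
Setting the derivative to zero: Σxᵢ(yᵢ − βxᵢ)/9 − β/2 = 0, so β = Σxᵢyᵢ / (Σxᵢ² + σ²/τ²).
Σxᵢyᵢ = 1·(-1) + 2·4 + 2·7 + 4·11 = 65; Σxᵢ² = 25; σ²/τ² = 4.5.
β̂_MAP = 65 / (25 + 4.5) = 65/29.5 ≈ 2.203.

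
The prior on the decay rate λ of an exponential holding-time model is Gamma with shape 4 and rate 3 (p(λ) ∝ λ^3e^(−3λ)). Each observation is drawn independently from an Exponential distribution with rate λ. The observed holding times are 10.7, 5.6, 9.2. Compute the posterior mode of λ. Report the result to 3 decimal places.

The Exponential(rate=λ) likelihood is ∝ λ^n e^(−λΣtᵢ). Here n = 3 and Σtᵢ = 10.7 + 5.6 + 9.2 = 25.5.
Posterior ∝ λ^3e^(−3λ) · λ^3e^(−25.5λ) = λ^6e^(−28.5λ), i.e. Gamma(7, 28.5).
Mode = (a−1)/b = 6/28.5 ≈ 0.211.

λ̂_MAP = 0.211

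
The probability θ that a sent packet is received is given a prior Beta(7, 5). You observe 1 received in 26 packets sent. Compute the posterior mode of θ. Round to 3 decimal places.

Prior: Beta(7, 5).
Data: 1 success in 26 trials. The binomial likelihood contributes θ(1−θ)^25, so the posterior is Beta(7+1, 5+25) = Beta(8, 30).
For Beta(a, b) with a, b > 1 the mode is (a−1)/(a+b−2) = 7/36 ≈ 0.194.

θ̂_MAP = 0.194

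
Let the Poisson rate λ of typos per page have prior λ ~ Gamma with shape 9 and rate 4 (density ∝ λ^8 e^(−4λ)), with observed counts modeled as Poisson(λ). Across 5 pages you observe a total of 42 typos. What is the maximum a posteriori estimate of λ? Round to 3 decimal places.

Σxᵢ = 42, n = 5.
Posterior ∝ λ^8e^(−4λ) · λ^42e^(−5λ) = λ^50e^(−9λ), i.e. Gamma(shape=51, rate=9).
The mode of a Gamma(a, b) with a ≥ 1 (shape–rate) is (a−1)/b = 50/9 ≈ 5.556.

λ̂_MAP = 5.556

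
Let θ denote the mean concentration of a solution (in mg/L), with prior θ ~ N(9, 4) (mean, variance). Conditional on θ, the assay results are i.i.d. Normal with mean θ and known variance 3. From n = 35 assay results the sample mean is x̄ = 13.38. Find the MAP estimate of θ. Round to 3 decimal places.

n = 35, x̄ = 13.38.
For a Normal prior and Normal likelihood with known variance, the posterior is Normal; its mode equals its mean, the precision-weighted average.
Prior precision 1/σ₀² = 1/4 = 0.25; data precision n/σ² = 35/3.
θ̂ = (0.25·9 + (35/3)·13.38) / (0.25 + 35/3) = 158.35/(143/12) = 9501/715 ≈ 13.288.

θ̂_MAP = 13.288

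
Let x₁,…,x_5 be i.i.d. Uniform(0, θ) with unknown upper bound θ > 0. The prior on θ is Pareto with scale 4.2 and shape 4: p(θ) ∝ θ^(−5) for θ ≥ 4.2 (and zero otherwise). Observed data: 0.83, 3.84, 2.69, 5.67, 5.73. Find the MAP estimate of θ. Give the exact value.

The Uniform(0, θ) likelihood is θ^(−n) for θ ≥ max(xᵢ), zero otherwise. Here max(xᵢ) = 5.73.
Posterior ∝ θ^(−5) · θ^(−5) = θ^(−10) on θ ≥ max(4.2, 5.73) = 5.73.
This density is strictly decreasing in θ, so the posterior mode lies at the lower boundary of the support.

θ̂_MAP = 5.73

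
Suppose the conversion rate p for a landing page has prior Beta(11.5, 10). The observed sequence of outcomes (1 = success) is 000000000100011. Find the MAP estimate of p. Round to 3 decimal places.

p̂_MAP = 0.391

Prior: Beta(11.5, 10).
Data: 3 successes in 15 trials (from the sequence). The binomial likelihood contributes p^3(1−p)^12, so the posterior is Beta(11.5+3, 10+12) = Beta(14.5, 22).
For Beta(a, b) with a, b > 1 the mode is (a−1)/(a+b−2) = 13.5/34.5 ≈ 0.391.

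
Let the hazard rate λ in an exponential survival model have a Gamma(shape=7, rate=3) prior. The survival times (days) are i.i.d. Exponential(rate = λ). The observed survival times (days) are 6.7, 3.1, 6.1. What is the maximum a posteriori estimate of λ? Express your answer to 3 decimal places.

λ̂_MAP = 0.476

The Exponential(rate=λ) likelihood is ∝ λ^n e^(−λΣtᵢ). Here n = 3 and Σtᵢ = 6.7 + 3.1 + 6.1 = 15.9.
Posterior ∝ λ^6e^(−3λ) · λ^3e^(−15.9λ) = λ^9e^(−18.9λ), i.e. Gamma(10, 18.9).
Mode = (a−1)/b = 9/18.9 ≈ 0.476.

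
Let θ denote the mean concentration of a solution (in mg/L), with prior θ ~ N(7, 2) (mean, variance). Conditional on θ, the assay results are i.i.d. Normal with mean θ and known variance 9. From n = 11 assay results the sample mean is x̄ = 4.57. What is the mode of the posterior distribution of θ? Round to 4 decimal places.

θ̂_MAP = 5.2755

n = 11, x̄ = 4.57.
For a Normal prior and Normal likelihood with known variance, the posterior is Normal; its mode equals its mean, the precision-weighted average.
Prior precision 1/σ₀² = 1/2 = 0.5; data precision n/σ² = 11/9.
θ̂ = (0.5·7 + (11/9)·4.57) / (0.5 + 11/9) = (8177/900)/(31/18) = 8177/1550 ≈ 5.2755.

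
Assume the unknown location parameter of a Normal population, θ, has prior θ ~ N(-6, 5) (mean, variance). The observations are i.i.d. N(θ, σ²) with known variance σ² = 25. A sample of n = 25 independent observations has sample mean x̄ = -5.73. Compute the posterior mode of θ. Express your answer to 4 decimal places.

n = 25, x̄ = -5.73.
For a Normal prior and Normal likelihood with known variance, the posterior is Normal; its mode equals its mean, the precision-weighted average.
Prior precision 1/σ₀² = 1/5 = 0.2; data precision n/σ² = 25/25 = 1.
θ̂ = (0.2·(-6) + 1·(-5.73)) / (0.2 + 1) = (-6.93)/1.2 = -5.7750.

θ̂_MAP = -5.7750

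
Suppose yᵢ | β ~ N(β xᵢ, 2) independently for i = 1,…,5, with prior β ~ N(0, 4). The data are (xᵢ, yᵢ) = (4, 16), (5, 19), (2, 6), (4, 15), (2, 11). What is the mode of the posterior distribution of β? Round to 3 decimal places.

β̂_MAP = 3.863

log p(β | y) = −Σ(yᵢ − βxᵢ)²/(2·2) − β²/(2·4) + const.
Setting the derivative to zero: Σxᵢ(yᵢ − βxᵢ)/2 − β/4 = 0, so β = Σxᵢyᵢ / (Σxᵢ² + σ²/τ²).
Σxᵢyᵢ = 4·16 + 5·19 + 2·6 + 4·15 + 2·11 = 253; Σxᵢ² = 65; σ²/τ² = 0.5.
β̂_MAP = 253 / (65 + 0.5) = 253/65.5 ≈ 3.863.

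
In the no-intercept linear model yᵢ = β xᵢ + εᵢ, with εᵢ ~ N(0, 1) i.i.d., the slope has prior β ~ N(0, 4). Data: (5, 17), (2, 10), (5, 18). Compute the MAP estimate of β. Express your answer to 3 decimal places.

log p(β | y) = −Σ(yᵢ − βxᵢ)²/(2·1) − β²/(2·4) + const.
Setting the derivative to zero: Σxᵢ(yᵢ − βxᵢ)/1 − β/4 = 0, so β = Σxᵢyᵢ / (Σxᵢ² + σ²/τ²).
Σxᵢyᵢ = 5·17 + 2·10 + 5·18 = 195; Σxᵢ² = 54; σ²/τ² = 0.25.
β̂_MAP = 195 / (54 + 0.25) = 195/54.25 ≈ 3.594.

β̂_MAP = 3.594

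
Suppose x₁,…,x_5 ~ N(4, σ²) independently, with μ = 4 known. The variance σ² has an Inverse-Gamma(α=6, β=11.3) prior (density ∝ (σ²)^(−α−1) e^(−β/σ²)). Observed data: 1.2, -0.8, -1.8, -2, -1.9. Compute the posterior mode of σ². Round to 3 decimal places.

Sum of squared deviations about the known mean: SS = (1.2−4)² + (-0.8−4)² + (-1.8−4)² + (-2−4)² + (-1.9−4)² = 135.33.
The Normal likelihood contributes (σ²)^(−n/2) exp(−SS/(2σ²)), so the posterior is Inverse-Gamma(α + n/2, β + SS/2) = Inverse-Gamma(8.5, 78.965).
The mode of Inverse-Gamma(a, b) is b/(a+1) = 78.965/9.5 ≈ 8.312.

σ̂²_MAP = 8.312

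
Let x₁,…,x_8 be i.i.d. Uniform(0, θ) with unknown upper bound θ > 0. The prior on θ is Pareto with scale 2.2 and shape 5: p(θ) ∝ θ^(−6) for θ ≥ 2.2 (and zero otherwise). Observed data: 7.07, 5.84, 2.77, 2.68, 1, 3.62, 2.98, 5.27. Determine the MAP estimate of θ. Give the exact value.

The Uniform(0, θ) likelihood is θ^(−n) for θ ≥ max(xᵢ), zero otherwise. Here max(xᵢ) = 7.07.
Posterior ∝ θ^(−6) · θ^(−8) = θ^(−14) on θ ≥ max(2.2, 7.07) = 7.07.
This density is strictly decreasing in θ, so the posterior mode lies at the lower boundary of the support.

θ̂_MAP = 7.07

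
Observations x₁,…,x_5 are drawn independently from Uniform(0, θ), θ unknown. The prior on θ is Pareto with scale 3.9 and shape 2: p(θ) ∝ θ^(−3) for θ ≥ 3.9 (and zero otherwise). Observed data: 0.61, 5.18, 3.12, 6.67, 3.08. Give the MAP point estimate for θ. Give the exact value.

The Uniform(0, θ) likelihood is θ^(−n) for θ ≥ max(xᵢ), zero otherwise. Here max(xᵢ) = 6.67.
Posterior ∝ θ^(−3) · θ^(−5) = θ^(−8) on θ ≥ max(3.9, 6.67) = 6.67.
This density is strictly decreasing in θ, so the posterior mode lies at the lower boundary of the support.

θ̂_MAP = 6.67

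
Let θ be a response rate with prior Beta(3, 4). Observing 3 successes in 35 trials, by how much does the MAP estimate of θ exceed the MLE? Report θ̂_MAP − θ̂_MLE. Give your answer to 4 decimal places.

MAP − MLE = 0.0393

Posterior is Beta(6, 36); MAP = (6−1)/(42−2) = 5/40 ≈ 0.12500.
MLE ignores the prior: θ̂_MLE = k/n = 3/35 ≈ 0.08571.
Difference = 5/40 − 3/35 = 11/280 ≈ 0.0393.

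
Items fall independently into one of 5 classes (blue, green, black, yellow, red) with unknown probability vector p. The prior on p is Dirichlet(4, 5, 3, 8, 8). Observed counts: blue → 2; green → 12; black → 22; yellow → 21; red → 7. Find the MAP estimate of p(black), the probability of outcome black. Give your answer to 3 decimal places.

The posterior is Dirichlet(αᵢ + nᵢ) = Dirichlet(6, 17, 25, 29, 15).
For a Dirichlet(a₁,…,a_K) with all aᵢ > 1, the mode has j-th component (aⱼ − 1)/(Σaᵢ − K).
Here Σaᵢ = 92 and K = 5, so p(black) = (25 − 1)/(92 − 5) = 24/87 ≈ 0.276.

MAP estimate of p(black) = 0.276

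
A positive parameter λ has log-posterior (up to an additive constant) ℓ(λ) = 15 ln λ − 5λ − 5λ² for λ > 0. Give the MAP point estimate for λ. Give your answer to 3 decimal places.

ℓ'(λ) = 15/λ − 5 − 10λ. Setting this to zero and multiplying by λ: 10λ² + 5λ − 15 = 0.
λ = (−5 + √(5² + 4·10·15)) / (2·10) = (−5 + √625) / 20 = (−5 + 25)/20 = 1.
ℓ''(λ) = −15/λ² − 10 < 0, confirming a maximum.

λ̂_MAP = 1.000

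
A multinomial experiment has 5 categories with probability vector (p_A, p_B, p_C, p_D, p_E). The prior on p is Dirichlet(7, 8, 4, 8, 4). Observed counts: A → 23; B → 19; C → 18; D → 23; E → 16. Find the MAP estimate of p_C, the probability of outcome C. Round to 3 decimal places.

The posterior is Dirichlet(αᵢ + nᵢ) = Dirichlet(30, 27, 22, 31, 20).
For a Dirichlet(a₁,…,a_K) with all aᵢ > 1, the mode has j-th component (aⱼ − 1)/(Σaᵢ − K).
Here Σaᵢ = 130 and K = 5, so p_C = (22 − 1)/(130 − 5) = 21/125 ≈ 0.168.

MAP estimate of p_C = 0.168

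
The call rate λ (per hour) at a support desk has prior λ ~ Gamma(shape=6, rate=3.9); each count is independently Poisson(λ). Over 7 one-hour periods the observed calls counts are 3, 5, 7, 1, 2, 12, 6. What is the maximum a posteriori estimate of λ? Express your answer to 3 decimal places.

λ̂_MAP = 3.761

Σxᵢ = 3+5+7+1+2+12+6 = 36, with n = 7.
Posterior ∝ λ^5e^(−3.9λ) · λ^36e^(−7λ) = λ^41e^(−10.9λ), i.e. Gamma(shape=42, rate=10.9).
The mode of a Gamma(a, b) with a ≥ 1 (shape–rate) is (a−1)/b = 41/10.9 ≈ 3.761.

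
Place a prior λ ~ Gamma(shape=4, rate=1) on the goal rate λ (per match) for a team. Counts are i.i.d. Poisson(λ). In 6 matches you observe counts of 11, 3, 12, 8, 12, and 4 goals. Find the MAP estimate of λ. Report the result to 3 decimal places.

λ̂_MAP = 7.571

Σxᵢ = 11+3+12+8+12+4 = 50, with n = 6.
Posterior ∝ λ^3e^(−1λ) · λ^50e^(−6λ) = λ^53e^(−7λ), i.e. Gamma(shape=54, rate=7).
The mode of a Gamma(a, b) with a ≥ 1 (shape–rate) is (a−1)/b = 53/7 ≈ 7.571.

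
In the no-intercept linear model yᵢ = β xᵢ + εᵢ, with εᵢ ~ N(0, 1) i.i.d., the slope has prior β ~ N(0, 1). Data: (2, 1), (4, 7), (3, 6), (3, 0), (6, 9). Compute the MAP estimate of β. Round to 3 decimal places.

β̂_MAP = 1.360

log p(β | y) = −Σ(yᵢ − βxᵢ)²/(2·1) − β²/(2·1) + const.
Setting the derivative to zero: Σxᵢ(yᵢ − βxᵢ)/1 − β/1 = 0, so β = Σxᵢyᵢ / (Σxᵢ² + σ²/τ²).
Σxᵢyᵢ = 2·1 + 4·7 + 3·6 + 3·0 + 6·9 = 102; Σxᵢ² = 74; σ²/τ² = 1.
β̂_MAP = 102 / (74 + 1) = 102/75 ≈ 1.360.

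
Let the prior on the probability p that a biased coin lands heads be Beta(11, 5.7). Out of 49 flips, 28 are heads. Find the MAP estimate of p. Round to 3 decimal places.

Prior: Beta(11, 5.7).
Data: 28 successes in 49 trials. The binomial likelihood contributes p^28(1−p)^21, so the posterior is Beta(11+28, 5.7+21) = Beta(39, 26.7).
For Beta(a, b) with a, b > 1 the mode is (a−1)/(a+b−2) = 38/63.7 ≈ 0.597.

p̂_MAP = 0.597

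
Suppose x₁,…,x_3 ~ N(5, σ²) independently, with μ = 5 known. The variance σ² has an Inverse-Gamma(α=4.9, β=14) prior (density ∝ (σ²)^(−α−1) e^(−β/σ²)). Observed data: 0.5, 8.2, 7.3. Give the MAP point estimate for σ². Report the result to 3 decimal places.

Sum of squared deviations about the known mean: SS = (0.5−5)² + (8.2−5)² + (7.3−5)² = 35.78.
The Normal likelihood contributes (σ²)^(−n/2) exp(−SS/(2σ²)), so the posterior is Inverse-Gamma(α + n/2, β + SS/2) = Inverse-Gamma(6.4, 31.89).
The mode of Inverse-Gamma(a, b) is b/(a+1) = 31.89/7.4 ≈ 4.309.

σ̂²_MAP = 4.309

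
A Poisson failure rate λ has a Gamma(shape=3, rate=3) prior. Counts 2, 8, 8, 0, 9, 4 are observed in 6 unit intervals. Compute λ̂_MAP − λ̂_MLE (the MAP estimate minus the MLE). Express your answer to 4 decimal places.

MAP − MLE = -1.5000

Σxᵢ = 31. Posterior is Gamma(34, 9); MAP = (34−1)/9 = 33/9 ≈ 3.66667.
MLE = x̄ = 31/6 ≈ 5.16667.
Difference = 33/9 − 31/6 = -3/2 ≈ -1.5000.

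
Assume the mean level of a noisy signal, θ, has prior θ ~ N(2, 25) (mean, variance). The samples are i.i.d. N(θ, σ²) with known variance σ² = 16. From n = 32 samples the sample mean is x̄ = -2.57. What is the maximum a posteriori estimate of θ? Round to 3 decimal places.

n = 32, x̄ = -2.57.
For a Normal prior and Normal likelihood with known variance, the posterior is Normal; its mode equals its mean, the precision-weighted average.
Prior precision 1/σ₀² = 1/25 = 0.04; data precision n/σ² = 32/16 = 2.
θ̂ = (0.04·2 + 2·(-2.57)) / (0.04 + 2) = (-5.06)/2.04 = -253/102 ≈ -2.480.

θ̂_MAP = -2.480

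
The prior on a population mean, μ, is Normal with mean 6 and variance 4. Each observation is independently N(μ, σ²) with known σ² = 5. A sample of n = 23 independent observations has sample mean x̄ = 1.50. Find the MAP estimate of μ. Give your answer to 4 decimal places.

μ̂_MAP = 1.7320

n = 23, x̄ = 1.50.
For a Normal prior and Normal likelihood with known variance, the posterior is Normal; its mode equals its mean, the precision-weighted average.
Prior precision 1/σ₀² = 1/4 = 0.25; data precision n/σ² = 23/5 = 4.6.
μ̂ = (0.25·6 + 4.6·1.5) / (0.25 + 4.6) = 8.4/4.85 = 168/97 ≈ 1.7320.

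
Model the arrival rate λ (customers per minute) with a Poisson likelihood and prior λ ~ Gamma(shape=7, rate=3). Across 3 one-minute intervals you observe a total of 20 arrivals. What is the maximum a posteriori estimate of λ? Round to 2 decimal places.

Σxᵢ = 20, n = 3.
Posterior ∝ λ^6e^(−3λ) · λ^20e^(−3λ) = λ^26e^(−6λ), i.e. Gamma(shape=27, rate=6).
The mode of a Gamma(a, b) with a ≥ 1 (shape–rate) is (a−1)/b = 26/6 ≈ 4.33.

λ̂_MAP = 4.33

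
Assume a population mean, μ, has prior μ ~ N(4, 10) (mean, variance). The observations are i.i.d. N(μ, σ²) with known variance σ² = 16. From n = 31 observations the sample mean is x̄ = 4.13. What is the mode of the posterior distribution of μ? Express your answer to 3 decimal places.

n = 31, x̄ = 4.13.
For a Normal prior and Normal likelihood with known variance, the posterior is Normal; its mode equals its mean, the precision-weighted average.
Prior precision 1/σ₀² = 1/10 = 0.1; data precision n/σ² = 31/16 = 1.9375.
μ̂ = (0.1·4 + 1.9375·4.13) / (0.1 + 1.9375) = 8.401875/2.0375 = 13443/3260 ≈ 4.124.

μ̂_MAP = 4.124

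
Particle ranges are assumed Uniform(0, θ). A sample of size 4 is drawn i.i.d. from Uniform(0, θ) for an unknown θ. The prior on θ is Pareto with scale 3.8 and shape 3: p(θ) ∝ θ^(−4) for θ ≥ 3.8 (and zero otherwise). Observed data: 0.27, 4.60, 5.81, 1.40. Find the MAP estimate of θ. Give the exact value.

The Uniform(0, θ) likelihood is θ^(−n) for θ ≥ max(xᵢ), zero otherwise. Here max(xᵢ) = 5.81.
Posterior ∝ θ^(−4) · θ^(−4) = θ^(−8) on θ ≥ max(3.8, 5.81) = 5.81.
This density is strictly decreasing in θ, so the posterior mode lies at the lower boundary of the support.

θ̂_MAP = 5.81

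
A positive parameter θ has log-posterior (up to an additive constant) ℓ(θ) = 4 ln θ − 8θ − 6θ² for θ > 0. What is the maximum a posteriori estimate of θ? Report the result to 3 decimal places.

θ̂_MAP = 0.333

ℓ'(θ) = 4/θ − 8 − 12θ. Setting this to zero and multiplying by θ: 12θ² + 8θ − 4 = 0.
θ = (−8 + √(8² + 4·12·4)) / (2·12) = (−8 + √256) / 24 = (−8 + 16)/24 = 1/3.
ℓ''(θ) = −4/θ² − 12 < 0, confirming a maximum.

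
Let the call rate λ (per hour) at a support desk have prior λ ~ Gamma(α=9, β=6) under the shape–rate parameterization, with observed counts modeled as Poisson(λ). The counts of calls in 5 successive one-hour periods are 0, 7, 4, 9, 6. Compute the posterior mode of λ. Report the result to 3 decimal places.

λ̂_MAP = 3.091

Σxᵢ = 0+7+4+9+6 = 26, with n = 5.
Posterior ∝ λ^8e^(−6λ) · λ^26e^(−5λ) = λ^34e^(−11λ), i.e. Gamma(shape=35, rate=11).
The mode of a Gamma(a, b) with a ≥ 1 (shape–rate) is (a−1)/b = 34/11 ≈ 3.091.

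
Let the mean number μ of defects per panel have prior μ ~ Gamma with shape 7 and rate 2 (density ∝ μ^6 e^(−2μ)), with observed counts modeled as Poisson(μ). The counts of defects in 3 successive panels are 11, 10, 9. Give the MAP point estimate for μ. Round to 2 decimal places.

Σxᵢ = 11+10+9 = 30, with n = 3.
Posterior ∝ μ^6e^(−2μ) · μ^30e^(−3μ) = μ^36e^(−5μ), i.e. Gamma(shape=37, rate=5).
The mode of a Gamma(a, b) with a ≥ 1 (shape–rate) is (a−1)/b = 36/5 ≈ 7.20.

μ̂_MAP = 7.20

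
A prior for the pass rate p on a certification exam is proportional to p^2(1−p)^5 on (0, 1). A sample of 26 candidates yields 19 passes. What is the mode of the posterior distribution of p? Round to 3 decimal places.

The prior density ∝ p^2(1−p)^5 is the kernel of Beta(3, 6).
Data: 19 successes in 26 trials. The binomial likelihood contributes p^19(1−p)^7, so the posterior is Beta(3+19, 6+7) = Beta(22, 13).
For Beta(a, b) with a, b > 1 the mode is (a−1)/(a+b−2) = 21/33 ≈ 0.636.

p̂_MAP = 0.636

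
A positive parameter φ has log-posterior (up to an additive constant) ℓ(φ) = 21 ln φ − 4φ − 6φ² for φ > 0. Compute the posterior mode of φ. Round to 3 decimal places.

φ̂_MAP = 1.167

ℓ'(φ) = 21/φ − 4 − 12φ. Setting this to zero and multiplying by φ: 12φ² + 4φ − 21 = 0.
φ = (−4 + √(4² + 4·12·21)) / (2·12) = (−4 + √1024) / 24 = (−4 + 32)/24 = 7/6.
ℓ''(φ) = −21/φ² − 12 < 0, confirming a maximum.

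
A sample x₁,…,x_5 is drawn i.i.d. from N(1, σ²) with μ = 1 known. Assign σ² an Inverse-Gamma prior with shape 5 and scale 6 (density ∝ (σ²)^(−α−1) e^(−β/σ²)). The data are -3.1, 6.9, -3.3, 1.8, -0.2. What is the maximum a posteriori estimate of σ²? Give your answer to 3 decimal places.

σ̂²_MAP = 4.952

Sum of squared deviations about the known mean: SS = (-3.1−1)² + (6.9−1)² + (-3.3−1)² + (1.8−1)² + (-0.2−1)² = 72.19.
The Normal likelihood contributes (σ²)^(−n/2) exp(−SS/(2σ²)), so the posterior is Inverse-Gamma(α + n/2, β + SS/2) = Inverse-Gamma(7.5, 42.095).
The mode of Inverse-Gamma(a, b) is b/(a+1) = 42.095/8.5 ≈ 4.952.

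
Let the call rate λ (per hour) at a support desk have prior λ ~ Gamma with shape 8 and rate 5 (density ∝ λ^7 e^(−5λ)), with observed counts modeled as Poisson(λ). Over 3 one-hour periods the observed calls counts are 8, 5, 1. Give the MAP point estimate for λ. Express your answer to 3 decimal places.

Σxᵢ = 8+5+1 = 14, with n = 3.
Posterior ∝ λ^7e^(−5λ) · λ^14e^(−3λ) = λ^21e^(−8λ), i.e. Gamma(shape=22, rate=8).
The mode of a Gamma(a, b) with a ≥ 1 (shape–rate) is (a−1)/b = 21/8 ≈ 2.625.

λ̂_MAP = 2.625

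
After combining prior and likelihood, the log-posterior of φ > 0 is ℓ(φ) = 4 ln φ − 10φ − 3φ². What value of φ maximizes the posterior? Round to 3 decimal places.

φ̂_MAP = 0.333

ℓ'(φ) = 4/φ − 10 − 6φ. Setting this to zero and multiplying by φ: 6φ² + 10φ − 4 = 0.
φ = (−10 + √(10² + 4·6·4)) / (2·6) = (−10 + √196) / 12 = (−10 + 14)/12 = 1/3.
ℓ''(φ) = −4/φ² − 6 < 0, confirming a maximum.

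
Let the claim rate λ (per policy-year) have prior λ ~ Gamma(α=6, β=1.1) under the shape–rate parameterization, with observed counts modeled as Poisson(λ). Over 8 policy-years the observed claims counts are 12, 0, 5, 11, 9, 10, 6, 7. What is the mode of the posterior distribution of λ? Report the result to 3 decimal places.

Σxᵢ = 12+0+5+11+9+10+6+7 = 60, with n = 8.
Posterior ∝ λ^5e^(−1.1λ) · λ^60e^(−8λ) = λ^65e^(−9.1λ), i.e. Gamma(shape=66, rate=9.1).
The mode of a Gamma(a, b) with a ≥ 1 (shape–rate) is (a−1)/b = 65/9.1 ≈ 7.143.

λ̂_MAP = 7.143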